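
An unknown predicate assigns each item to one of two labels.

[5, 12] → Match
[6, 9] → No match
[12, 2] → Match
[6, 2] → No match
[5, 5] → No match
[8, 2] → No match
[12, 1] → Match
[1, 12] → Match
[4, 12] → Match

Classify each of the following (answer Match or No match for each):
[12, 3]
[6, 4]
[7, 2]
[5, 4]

Match, No match, No match, No match

The distinguishing property — max ≥ 12 — holds for all the 'Match' cases and none of the 'No match' cases.
[12, 3] — max 12, hence Match.
[6, 4] — max 6, hence No match.
[7, 2] — max 7, hence No match.
[5, 4] — max 5, hence No match.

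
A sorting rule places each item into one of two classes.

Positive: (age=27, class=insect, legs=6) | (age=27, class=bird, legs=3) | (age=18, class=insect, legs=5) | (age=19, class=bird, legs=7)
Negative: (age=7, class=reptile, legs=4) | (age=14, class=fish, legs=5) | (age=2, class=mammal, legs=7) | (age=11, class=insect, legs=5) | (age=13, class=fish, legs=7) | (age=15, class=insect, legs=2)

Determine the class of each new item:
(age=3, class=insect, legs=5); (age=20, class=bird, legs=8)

The distinguishing property — age ≥ 18 — holds for all the 'Positive' cases and none of the 'Negative' cases.
(age=3, class=insect, legs=5) → age = 3 → Negative.
(age=20, class=bird, legs=8) → age = 20 → Positive.

Negative, Positive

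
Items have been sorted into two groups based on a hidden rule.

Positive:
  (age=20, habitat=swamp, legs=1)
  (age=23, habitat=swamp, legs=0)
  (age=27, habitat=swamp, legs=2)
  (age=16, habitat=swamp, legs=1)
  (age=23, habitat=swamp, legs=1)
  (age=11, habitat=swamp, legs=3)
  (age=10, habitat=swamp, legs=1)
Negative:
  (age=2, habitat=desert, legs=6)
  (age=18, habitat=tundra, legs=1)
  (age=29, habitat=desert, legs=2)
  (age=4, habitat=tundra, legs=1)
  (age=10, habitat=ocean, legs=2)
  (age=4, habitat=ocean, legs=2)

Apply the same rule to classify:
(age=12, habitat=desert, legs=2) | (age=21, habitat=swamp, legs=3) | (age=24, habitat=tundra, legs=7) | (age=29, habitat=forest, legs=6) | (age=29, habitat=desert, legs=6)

Negative, Positive, Negative, Negative, Negative

Rule: habitat is swamp. This holds for each 'Positive' example and fails for each 'Negative' one.
(age=12, habitat=desert, legs=2) — habitat is desert, hence Negative. (age=21, habitat=swamp, legs=3) — habitat is swamp, hence Positive. (age=24, habitat=tundra, legs=7) — habitat is tundra, hence Negative. (age=29, habitat=forest, legs=6) — habitat is forest, hence Negative. (age=29, habitat=desert, legs=6) — habitat is desert, hence Negative.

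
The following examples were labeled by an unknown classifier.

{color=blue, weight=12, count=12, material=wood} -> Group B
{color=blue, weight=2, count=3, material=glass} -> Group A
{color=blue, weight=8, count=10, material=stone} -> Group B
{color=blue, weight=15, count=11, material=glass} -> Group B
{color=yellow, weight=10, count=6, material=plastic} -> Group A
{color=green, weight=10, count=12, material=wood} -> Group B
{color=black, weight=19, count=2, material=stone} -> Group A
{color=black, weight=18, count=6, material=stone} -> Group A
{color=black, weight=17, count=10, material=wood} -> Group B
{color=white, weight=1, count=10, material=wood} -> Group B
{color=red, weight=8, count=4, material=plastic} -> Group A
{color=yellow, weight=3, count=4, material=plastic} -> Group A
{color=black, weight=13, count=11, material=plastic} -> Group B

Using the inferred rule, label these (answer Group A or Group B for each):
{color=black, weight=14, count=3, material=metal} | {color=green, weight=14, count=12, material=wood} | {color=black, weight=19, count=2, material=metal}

Group A, Group B, Group A

All 'Group A' examples share one property — count ≤ 6 — and every 'Group B' example lacks it.
{color=black, weight=14, count=3, material=metal} — count = 3, hence Group A. {color=green, weight=14, count=12, material=wood} — count = 12, hence Group B. {color=black, weight=19, count=2, material=metal} — count = 2, hence Group A.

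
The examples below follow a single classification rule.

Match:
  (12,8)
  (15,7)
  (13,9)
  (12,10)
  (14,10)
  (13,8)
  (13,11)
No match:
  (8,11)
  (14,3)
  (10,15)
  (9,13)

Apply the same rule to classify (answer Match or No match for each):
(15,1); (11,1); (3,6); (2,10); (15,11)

No match, No match, No match, No match, Match

A rule that fits every label: first > second AND sum ≥ 19 — true of each 'Match' example, false of each 'No match' one.
(15,1): No match (15 > 1, 15+1 = 16). (11,1): No match (11 > 1, 11+1 = 12). (3,6): No match (3 < 6, 3+6 = 9). (2,10): No match (2 < 10, 2+10 = 12). (15,11): Match (15 > 11, 15+11 = 26).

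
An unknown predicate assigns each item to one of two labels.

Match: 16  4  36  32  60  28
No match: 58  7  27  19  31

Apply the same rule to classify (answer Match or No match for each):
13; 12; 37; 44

'Match' ⟺ multiple of 4.
13: No match (13 = 4·3 + 1). 12: Match (12 = 4·3). 37: No match (37 = 4·9 + 1). 44: Match (44 = 4·11).

No match, Match, No match, Match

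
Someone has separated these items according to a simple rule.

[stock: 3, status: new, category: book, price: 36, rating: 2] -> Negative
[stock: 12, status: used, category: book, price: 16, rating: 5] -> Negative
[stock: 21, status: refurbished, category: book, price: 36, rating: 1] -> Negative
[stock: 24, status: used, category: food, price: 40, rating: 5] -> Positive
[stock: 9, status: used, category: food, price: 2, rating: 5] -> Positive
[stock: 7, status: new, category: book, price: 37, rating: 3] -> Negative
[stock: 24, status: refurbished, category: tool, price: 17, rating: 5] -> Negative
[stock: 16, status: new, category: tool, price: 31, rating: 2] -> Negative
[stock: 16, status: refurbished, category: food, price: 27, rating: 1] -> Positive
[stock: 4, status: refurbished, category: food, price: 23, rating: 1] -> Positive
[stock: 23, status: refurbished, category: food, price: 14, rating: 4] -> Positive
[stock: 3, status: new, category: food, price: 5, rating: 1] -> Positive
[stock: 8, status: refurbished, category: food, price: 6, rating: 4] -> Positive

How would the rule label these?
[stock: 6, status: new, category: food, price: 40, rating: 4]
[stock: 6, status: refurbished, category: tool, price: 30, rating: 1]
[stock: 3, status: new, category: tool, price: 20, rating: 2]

Positive, Negative, Negative

The classifier is using: category is food.
[stock: 6, status: new, category: food, price: 40, rating: 4]: category is food, passes → Positive. [stock: 6, status: refurbished, category: tool, price: 30, rating: 1]: category is tool, doesn't qualify → Negative. [stock: 3, status: new, category: tool, price: 20, rating: 2]: category is tool, doesn't qualify → Negative.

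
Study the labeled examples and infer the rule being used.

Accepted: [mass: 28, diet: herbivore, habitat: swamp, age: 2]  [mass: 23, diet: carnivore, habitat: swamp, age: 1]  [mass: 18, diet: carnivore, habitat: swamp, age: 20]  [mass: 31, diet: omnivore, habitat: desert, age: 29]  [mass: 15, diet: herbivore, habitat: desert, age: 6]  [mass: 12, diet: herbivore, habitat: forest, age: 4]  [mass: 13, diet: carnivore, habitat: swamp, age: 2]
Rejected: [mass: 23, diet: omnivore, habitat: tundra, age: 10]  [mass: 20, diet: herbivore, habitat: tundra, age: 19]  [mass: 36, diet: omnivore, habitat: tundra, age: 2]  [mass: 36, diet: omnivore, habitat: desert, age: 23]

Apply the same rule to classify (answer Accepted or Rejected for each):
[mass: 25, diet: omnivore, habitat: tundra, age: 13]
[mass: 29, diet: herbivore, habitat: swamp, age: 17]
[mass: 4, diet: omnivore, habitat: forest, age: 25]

Rejected, Accepted, Accepted

The common property of the 'Accepted' items is: habitat is not tundra AND mass ≤ 31. No 'Rejected' item has it.
[mass: 25, diet: omnivore, habitat: tundra, age: 13]: habitat is tundra, mass = 25, does not satisfy this → Rejected. [mass: 29, diet: herbivore, habitat: swamp, age: 17]: habitat is swamp, mass = 29, passes → Accepted. [mass: 4, diet: omnivore, habitat: forest, age: 25]: habitat is forest, mass = 4, passes → Accepted.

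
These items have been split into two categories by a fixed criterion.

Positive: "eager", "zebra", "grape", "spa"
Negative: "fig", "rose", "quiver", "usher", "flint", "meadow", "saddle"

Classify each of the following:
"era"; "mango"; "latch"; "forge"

Positive, Positive, Positive, Negative

Rule: odd length AND contains 'a'. This holds for each 'Positive' example and fails for each 'Negative' one.
"era": Positive (length 3, has 'a').
"mango": Positive (length 5, has 'a').
"latch": Positive (length 5, has 'a').
"forge": Negative (length 5, no 'a').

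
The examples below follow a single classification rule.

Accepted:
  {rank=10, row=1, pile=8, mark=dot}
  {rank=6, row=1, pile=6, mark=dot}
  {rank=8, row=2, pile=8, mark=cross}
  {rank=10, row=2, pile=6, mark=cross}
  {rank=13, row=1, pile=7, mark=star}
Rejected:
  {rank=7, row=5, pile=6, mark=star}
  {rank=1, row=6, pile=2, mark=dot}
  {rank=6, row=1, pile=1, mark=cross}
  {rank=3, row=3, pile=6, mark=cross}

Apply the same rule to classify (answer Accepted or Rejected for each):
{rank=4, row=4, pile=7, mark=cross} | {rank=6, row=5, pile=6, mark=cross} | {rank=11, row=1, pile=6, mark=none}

Rejected, Rejected, Accepted

A rule that fits every label: row ≤ 2 AND pile ≥ 2 — true of each 'Accepted' example, false of each 'Rejected' one.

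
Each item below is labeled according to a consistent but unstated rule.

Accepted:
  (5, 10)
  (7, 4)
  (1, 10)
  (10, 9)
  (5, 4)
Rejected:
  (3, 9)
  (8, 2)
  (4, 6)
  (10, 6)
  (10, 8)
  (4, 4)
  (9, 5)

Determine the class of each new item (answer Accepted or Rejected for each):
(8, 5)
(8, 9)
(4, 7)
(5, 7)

Accepted, Accepted, Accepted, Rejected

All 'Accepted' examples share one property — sum is odd — and every 'Rejected' example lacks it.
(8, 5) → 8+5 = 13 → Accepted. (8, 9) → 8+9 = 17 → Accepted. (4, 7) → 4+7 = 11 → Accepted. (5, 7) → 5+7 = 12 → Rejected.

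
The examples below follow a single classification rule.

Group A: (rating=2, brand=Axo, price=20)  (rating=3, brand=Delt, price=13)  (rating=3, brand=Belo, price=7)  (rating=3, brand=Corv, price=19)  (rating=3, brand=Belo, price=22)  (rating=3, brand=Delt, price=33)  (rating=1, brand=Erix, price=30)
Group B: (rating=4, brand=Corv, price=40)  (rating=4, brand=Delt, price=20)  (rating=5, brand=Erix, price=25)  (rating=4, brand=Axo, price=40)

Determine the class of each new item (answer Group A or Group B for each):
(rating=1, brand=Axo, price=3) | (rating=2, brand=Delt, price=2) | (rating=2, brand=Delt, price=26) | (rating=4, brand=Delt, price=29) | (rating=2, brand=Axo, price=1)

Group A, Group A, Group A, Group B, Group A

Every 'Group A' example satisfies: rating ≤ 3. None of the 'Group B' examples do.
(rating=1, brand=Axo, price=3) → rating = 1 → Group A.
(rating=2, brand=Delt, price=2) → rating = 2 → Group A.
(rating=2, brand=Delt, price=26) → rating = 2 → Group A.
(rating=4, brand=Delt, price=29) → rating = 4 → Group B.
(rating=2, brand=Axo, price=1) → rating = 2 → Group A.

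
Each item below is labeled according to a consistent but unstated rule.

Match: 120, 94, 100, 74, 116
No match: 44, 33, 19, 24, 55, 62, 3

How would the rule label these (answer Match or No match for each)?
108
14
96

The classifier is using: at least 74.
108: 108 ≥ 74 — fits, so Match.
14: 14 < 74 — does not fit, so No match.
96: 96 ≥ 74 — fits, so Match.

Match, No match, Match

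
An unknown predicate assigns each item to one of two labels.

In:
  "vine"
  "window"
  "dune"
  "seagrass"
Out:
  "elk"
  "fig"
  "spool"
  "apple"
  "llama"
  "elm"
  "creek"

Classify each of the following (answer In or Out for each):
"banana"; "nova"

Looking at the examples, the only property every 'In' case has and every 'Out' case lacks is: even length.
"banana" → length 6 → In.
"nova" → length 4 → In.

In, In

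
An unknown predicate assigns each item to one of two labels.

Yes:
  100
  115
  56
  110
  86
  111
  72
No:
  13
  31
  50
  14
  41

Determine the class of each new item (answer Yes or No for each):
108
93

Yes, Yes

'Yes' ⟺ at least 56.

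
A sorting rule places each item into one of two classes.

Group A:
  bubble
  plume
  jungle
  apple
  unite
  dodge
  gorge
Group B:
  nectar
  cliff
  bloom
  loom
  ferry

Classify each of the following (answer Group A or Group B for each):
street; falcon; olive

Group B, Group B, Group A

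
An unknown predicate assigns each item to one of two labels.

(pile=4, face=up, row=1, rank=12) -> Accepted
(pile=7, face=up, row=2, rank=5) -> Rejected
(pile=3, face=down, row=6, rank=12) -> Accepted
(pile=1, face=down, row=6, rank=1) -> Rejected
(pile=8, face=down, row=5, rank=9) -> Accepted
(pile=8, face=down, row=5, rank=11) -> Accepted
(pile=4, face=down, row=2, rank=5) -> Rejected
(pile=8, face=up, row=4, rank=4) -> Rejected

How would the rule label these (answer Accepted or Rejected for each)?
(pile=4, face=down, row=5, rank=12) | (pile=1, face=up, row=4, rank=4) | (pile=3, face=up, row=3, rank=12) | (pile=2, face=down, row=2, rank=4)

Accepted, Rejected, Accepted, Rejected

Every 'Accepted' example satisfies: rank ≥ 9. None of the 'Rejected' examples do.
(pile=4, face=down, row=5, rank=12) → rank = 12 → Accepted. (pile=1, face=up, row=4, rank=4) → rank = 4 → Rejected. (pile=3, face=up, row=3, rank=12) → rank = 12 → Accepted. (pile=2, face=down, row=2, rank=4) → rank = 4 → Rejected.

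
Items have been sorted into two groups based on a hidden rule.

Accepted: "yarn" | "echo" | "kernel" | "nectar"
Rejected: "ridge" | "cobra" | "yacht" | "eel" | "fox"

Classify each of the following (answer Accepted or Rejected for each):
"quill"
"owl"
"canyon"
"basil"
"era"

Rejected, Rejected, Accepted, Rejected, Rejected

The simplest hypothesis consistent with all the labels is: even length.
"quill" — length 5, hence Rejected.
"owl" — length 3, hence Rejected.
"canyon" — length 6, hence Accepted.
"basil" — length 5, hence Rejected.
"era" — length 3, hence Rejected.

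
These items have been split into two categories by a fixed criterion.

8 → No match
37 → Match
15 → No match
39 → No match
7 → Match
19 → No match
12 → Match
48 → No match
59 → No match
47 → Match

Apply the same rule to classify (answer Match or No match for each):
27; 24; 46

The simplest hypothesis consistent with all the labels is: ≡ 2 (mod 5).
27 → 27 mod 5 = 2 → Match. 24 → 24 mod 5 = 4 → No match. 46 → 46 mod 5 = 1 → No match.

Match, No match, No match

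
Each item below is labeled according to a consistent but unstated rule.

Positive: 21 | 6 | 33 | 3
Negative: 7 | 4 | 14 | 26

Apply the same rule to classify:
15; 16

Positive, Negative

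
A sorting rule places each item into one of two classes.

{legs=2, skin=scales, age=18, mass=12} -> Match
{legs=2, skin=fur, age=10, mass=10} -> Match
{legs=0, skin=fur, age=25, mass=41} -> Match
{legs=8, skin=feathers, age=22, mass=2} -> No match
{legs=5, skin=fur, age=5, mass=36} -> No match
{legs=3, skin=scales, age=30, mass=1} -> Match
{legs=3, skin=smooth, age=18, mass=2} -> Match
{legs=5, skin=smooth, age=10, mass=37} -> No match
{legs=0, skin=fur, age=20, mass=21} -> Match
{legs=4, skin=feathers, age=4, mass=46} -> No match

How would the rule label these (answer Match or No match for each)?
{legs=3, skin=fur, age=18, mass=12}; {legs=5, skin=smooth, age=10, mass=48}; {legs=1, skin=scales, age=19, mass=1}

Match, No match, Match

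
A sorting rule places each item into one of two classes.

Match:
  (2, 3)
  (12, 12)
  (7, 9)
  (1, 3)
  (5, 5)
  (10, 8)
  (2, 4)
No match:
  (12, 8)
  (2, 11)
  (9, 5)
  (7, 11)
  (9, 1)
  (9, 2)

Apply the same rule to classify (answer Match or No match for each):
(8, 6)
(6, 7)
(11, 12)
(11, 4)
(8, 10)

'Match' ⟺ |first − second| ≤ 2.
Match: (8, 6), since |8−6| = 2.
Match: (6, 7), since |6−7| = 1.
Match: (11, 12), since |11−12| = 1.
No match: (11, 4), since |11−4| = 7.
Match: (8, 10), since |8−10| = 2.

Match, Match, Match, No match, Match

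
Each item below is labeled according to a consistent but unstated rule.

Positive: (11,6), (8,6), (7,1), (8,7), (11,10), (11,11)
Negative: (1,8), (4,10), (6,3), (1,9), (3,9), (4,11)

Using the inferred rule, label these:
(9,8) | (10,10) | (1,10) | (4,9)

Every 'Positive' example satisfies: first ≥ 7. None of the 'Negative' examples do.

Positive, Positive, Negative, Negative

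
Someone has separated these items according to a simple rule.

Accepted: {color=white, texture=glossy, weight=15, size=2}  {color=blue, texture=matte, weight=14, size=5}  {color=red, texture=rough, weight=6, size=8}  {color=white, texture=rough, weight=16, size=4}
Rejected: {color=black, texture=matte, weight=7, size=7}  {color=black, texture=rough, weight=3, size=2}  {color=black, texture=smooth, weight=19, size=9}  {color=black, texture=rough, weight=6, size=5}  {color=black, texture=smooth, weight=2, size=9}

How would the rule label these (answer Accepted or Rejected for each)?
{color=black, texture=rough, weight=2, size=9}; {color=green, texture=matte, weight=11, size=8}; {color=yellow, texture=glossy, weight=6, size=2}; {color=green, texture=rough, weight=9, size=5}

A rule that fits every label: color is not black — true of each 'Accepted' example, false of each 'Rejected' one.

Rejected, Accepted, Accepted, Accepted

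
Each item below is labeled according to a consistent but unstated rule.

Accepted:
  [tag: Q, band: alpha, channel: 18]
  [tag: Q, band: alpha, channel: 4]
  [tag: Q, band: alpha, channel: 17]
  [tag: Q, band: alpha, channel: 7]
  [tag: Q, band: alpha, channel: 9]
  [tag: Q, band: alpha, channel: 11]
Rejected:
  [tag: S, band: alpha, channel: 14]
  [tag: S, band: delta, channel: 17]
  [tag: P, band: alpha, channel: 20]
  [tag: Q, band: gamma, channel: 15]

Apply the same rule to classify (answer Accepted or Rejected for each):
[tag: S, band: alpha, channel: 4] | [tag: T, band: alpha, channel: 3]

Rejected, Rejected

A rule that fits every label: band is alpha AND tag is Q — true of each 'Accepted' example, false of each 'Rejected' one.
[tag: S, band: alpha, channel: 4]: band is alpha, tag is S — lacks this property, so Rejected.
[tag: T, band: alpha, channel: 3]: band is alpha, tag is T — lacks this property, so Rejected.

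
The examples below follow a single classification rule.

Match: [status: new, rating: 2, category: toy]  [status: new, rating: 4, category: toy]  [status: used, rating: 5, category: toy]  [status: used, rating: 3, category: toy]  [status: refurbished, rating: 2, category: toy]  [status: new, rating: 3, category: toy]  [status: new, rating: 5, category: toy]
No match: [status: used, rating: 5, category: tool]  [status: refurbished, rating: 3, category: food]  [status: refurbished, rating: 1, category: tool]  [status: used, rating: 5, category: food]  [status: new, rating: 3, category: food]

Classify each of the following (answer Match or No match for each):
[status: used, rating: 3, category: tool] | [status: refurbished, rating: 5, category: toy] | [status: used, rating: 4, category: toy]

No match, Match, Match

Every 'Match' example satisfies: category is toy. None of the 'No match' examples do.
[status: used, rating: 3, category: tool]: category is tool — doesn't qualify, so No match. [status: refurbished, rating: 5, category: toy]: category is toy — has this property, so Match. [status: used, rating: 4, category: toy]: category is toy — has this property, so Match.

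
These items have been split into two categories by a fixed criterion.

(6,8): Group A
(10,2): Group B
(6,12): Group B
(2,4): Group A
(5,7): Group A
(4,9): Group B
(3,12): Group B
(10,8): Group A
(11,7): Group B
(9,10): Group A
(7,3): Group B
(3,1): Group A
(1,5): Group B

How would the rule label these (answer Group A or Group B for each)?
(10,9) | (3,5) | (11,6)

Group A, Group A, Group B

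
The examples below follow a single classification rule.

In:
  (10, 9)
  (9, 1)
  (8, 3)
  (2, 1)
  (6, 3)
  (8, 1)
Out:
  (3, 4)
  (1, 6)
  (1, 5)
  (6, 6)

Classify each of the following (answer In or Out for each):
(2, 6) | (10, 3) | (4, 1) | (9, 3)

Out, In, In, In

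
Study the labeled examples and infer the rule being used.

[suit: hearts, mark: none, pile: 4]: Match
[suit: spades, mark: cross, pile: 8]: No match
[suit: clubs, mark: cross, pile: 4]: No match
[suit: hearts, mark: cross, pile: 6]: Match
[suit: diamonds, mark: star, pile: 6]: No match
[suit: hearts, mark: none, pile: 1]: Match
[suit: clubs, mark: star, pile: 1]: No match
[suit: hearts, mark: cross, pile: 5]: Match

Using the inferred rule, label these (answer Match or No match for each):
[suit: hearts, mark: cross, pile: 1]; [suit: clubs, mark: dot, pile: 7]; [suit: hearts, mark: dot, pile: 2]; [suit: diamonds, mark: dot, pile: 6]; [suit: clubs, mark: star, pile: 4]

A rule that fits every label: suit is hearts — true of each 'Match' example, false of each 'No match' one.
[suit: hearts, mark: cross, pile: 1]: suit is hearts, has this property → Match. [suit: clubs, mark: dot, pile: 7]: suit is clubs, does not fit → No match. [suit: hearts, mark: dot, pile: 2]: suit is hearts, has this property → Match. [suit: diamonds, mark: dot, pile: 6]: suit is diamonds, does not fit → No match. [suit: clubs, mark: star, pile: 4]: suit is clubs, does not fit → No match.

Match, No match, Match, No match, No match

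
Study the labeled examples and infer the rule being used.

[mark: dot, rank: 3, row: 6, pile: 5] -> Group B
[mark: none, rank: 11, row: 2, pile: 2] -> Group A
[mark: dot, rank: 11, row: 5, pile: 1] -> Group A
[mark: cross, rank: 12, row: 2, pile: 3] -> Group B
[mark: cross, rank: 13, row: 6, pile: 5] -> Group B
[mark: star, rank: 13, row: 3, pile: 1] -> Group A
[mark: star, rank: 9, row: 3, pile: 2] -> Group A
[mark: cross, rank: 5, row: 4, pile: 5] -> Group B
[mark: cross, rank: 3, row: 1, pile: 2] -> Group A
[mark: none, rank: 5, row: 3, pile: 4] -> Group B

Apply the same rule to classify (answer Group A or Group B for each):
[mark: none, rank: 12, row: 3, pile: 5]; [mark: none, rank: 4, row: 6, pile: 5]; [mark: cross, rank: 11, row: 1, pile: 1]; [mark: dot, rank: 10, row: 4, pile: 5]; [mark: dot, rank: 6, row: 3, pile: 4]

Group B, Group B, Group A, Group B, Group B

The pattern is that an item is 'Group A' exactly when: pile ≤ 2.
[mark: none, rank: 12, row: 3, pile: 5]: pile = 5 — doesn't qualify, so Group B. [mark: none, rank: 4, row: 6, pile: 5]: pile = 5 — doesn't qualify, so Group B. [mark: cross, rank: 11, row: 1, pile: 1]: pile = 1 — satisfies this, so Group A. [mark: dot, rank: 10, row: 4, pile: 5]: pile = 5 — doesn't qualify, so Group B. [mark: dot, rank: 6, row: 3, pile: 4]: pile = 4 — doesn't qualify, so Group B.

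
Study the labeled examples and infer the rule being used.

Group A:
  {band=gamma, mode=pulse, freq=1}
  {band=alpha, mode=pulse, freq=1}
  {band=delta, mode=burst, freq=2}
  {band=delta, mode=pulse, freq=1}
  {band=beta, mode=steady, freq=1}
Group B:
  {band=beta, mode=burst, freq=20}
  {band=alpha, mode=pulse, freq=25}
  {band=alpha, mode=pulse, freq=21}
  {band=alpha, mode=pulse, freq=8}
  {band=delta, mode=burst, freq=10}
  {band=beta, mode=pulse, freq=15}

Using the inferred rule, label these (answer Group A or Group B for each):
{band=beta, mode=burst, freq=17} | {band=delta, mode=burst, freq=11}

Group B, Group B

All 'Group A' examples share one property — freq ≤ 2 — and every 'Group B' example lacks it.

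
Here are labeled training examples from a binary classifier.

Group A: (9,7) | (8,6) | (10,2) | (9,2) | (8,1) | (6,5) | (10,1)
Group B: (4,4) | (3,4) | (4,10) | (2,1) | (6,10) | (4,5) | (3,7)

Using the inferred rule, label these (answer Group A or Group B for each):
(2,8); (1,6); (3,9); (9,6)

The simplest hypothesis consistent with all the labels is: first > second AND sum ≥ 7.
Group B: (2,8), since 2 < 8, 2+8 = 10.
Group B: (1,6), since 1 < 6, 1+6 = 7.
Group B: (3,9), since 3 < 9, 3+9 = 12.
Group A: (9,6), since 9 > 6, 9+6 = 15.

Group B, Group B, Group B, Group A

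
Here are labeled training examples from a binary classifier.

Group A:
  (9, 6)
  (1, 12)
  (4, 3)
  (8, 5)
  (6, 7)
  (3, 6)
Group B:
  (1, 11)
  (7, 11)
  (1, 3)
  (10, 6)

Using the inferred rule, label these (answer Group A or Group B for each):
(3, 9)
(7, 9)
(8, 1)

Group B, Group B, Group A

Checking candidate rules against both groups, what survives is: sum is odd.
(3, 9): 3+9 = 12 — fails the rule, so Group B. (7, 9): 7+9 = 16 — fails the rule, so Group B. (8, 1): 8+1 = 9 — matches, so Group A.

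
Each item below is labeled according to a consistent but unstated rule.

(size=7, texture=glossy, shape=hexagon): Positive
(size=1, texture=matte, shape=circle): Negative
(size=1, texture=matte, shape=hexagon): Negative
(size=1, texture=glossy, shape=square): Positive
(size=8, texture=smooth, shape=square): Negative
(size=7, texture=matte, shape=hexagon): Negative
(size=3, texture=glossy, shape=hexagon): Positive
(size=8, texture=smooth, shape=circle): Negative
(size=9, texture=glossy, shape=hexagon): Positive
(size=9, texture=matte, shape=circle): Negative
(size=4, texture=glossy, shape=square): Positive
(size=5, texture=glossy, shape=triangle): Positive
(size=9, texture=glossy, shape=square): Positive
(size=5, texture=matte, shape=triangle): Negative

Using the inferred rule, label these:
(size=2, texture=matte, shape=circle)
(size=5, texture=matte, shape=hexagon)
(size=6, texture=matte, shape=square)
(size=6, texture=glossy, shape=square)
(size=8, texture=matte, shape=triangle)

Negative, Negative, Negative, Positive, Negative

Checking candidate rules against both groups, what survives is: texture is glossy.
(size=2, texture=matte, shape=circle): texture is matte, fails this test → Negative.
(size=5, texture=matte, shape=hexagon): texture is matte, fails this test → Negative.
(size=6, texture=matte, shape=square): texture is matte, fails this test → Negative.
(size=6, texture=glossy, shape=square): texture is glossy, passes → Positive.
(size=8, texture=matte, shape=triangle): texture is matte, fails this test → Negative.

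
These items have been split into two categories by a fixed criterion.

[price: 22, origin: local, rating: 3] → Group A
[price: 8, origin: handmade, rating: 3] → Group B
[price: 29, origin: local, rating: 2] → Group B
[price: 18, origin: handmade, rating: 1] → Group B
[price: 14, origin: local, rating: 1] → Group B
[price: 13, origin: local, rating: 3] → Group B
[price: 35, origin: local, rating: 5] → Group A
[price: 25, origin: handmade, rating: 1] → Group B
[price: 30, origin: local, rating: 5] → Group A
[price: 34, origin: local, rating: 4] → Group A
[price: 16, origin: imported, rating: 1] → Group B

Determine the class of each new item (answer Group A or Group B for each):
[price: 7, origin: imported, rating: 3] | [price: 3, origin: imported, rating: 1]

Group B, Group B

Every 'Group A' example satisfies: price ≥ 14 AND rating ≥ 3. None of the 'Group B' examples do.
Group B: [price: 7, origin: imported, rating: 3], since price = 7, rating = 3. Group B: [price: 3, origin: imported, rating: 1], since price = 3, rating = 1.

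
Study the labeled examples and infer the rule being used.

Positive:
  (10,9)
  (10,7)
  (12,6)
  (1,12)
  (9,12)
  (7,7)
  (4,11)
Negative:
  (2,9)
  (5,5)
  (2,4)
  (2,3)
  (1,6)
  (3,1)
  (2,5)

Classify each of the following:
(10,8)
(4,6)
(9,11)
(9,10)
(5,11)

Positive, Negative, Positive, Positive, Positive

'Positive' ⟺ sum ≥ 13.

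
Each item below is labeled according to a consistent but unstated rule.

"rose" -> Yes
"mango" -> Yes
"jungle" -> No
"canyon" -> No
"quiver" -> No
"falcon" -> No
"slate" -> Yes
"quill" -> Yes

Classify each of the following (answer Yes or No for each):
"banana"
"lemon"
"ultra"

Every 'Yes' example satisfies: length ≤ 5. None of the 'No' examples do.

No, Yes, Yes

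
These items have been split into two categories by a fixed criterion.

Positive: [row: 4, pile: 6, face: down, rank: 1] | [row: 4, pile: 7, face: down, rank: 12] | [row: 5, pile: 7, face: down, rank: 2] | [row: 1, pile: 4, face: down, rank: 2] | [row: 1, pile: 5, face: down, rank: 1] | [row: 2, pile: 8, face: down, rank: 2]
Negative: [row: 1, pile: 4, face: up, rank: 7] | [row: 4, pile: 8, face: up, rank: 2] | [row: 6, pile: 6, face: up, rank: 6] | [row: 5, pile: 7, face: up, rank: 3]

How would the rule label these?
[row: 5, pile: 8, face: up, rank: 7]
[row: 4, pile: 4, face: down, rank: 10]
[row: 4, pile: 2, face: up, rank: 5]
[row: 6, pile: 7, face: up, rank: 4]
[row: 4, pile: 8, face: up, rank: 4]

Negative, Positive, Negative, Negative, Negative

The rule appears to be: face is down.
[row: 5, pile: 8, face: up, rank: 7]: face is up — doesn't qualify, so Negative.
[row: 4, pile: 4, face: down, rank: 10]: face is down — has this property, so Positive.
[row: 4, pile: 2, face: up, rank: 5]: face is up — doesn't qualify, so Negative.
[row: 6, pile: 7, face: up, rank: 4]: face is up — doesn't qualify, so Negative.
[row: 4, pile: 8, face: up, rank: 4]: face is up — doesn't qualify, so Negative.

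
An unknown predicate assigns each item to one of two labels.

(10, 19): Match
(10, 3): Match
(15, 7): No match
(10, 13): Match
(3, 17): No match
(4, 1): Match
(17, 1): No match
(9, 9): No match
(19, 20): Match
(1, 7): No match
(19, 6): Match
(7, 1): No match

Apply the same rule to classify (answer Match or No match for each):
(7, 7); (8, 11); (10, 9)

The rule appears to be: sum is odd.

No match, Match, Match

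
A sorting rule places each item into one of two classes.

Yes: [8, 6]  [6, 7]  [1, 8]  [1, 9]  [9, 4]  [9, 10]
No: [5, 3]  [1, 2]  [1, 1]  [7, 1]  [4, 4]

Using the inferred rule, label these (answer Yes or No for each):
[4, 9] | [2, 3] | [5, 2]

Yes, No, No

The simplest hypothesis consistent with all the labels is: sum ≥ 9.
[4, 9]: Yes (4+9 = 13). [2, 3]: No (2+3 = 5). [5, 2]: No (5+2 = 7).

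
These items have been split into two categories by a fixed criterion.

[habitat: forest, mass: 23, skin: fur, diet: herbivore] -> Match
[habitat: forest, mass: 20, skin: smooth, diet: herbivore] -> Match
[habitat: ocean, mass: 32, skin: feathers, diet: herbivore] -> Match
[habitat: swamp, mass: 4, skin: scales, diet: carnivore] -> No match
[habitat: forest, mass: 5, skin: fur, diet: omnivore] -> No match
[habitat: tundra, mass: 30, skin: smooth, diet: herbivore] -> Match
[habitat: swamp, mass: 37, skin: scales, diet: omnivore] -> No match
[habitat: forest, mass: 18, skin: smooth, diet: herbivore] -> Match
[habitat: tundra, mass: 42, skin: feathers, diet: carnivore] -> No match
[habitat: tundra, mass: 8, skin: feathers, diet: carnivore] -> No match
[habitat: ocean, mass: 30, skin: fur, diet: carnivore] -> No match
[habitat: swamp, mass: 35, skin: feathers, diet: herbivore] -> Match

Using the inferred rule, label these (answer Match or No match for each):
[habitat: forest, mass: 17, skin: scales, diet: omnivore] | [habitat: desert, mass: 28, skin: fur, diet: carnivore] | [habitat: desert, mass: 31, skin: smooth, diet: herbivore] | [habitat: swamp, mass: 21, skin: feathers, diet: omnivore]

No match, No match, Match, No match

'Match' ⟺ diet is herbivore.
[habitat: forest, mass: 17, skin: scales, diet: omnivore] — diet is omnivore, hence No match. [habitat: desert, mass: 28, skin: fur, diet: carnivore] — diet is carnivore, hence No match. [habitat: desert, mass: 31, skin: smooth, diet: herbivore] — diet is herbivore, hence Match. [habitat: swamp, mass: 21, skin: feathers, diet: omnivore] — diet is omnivore, hence No match.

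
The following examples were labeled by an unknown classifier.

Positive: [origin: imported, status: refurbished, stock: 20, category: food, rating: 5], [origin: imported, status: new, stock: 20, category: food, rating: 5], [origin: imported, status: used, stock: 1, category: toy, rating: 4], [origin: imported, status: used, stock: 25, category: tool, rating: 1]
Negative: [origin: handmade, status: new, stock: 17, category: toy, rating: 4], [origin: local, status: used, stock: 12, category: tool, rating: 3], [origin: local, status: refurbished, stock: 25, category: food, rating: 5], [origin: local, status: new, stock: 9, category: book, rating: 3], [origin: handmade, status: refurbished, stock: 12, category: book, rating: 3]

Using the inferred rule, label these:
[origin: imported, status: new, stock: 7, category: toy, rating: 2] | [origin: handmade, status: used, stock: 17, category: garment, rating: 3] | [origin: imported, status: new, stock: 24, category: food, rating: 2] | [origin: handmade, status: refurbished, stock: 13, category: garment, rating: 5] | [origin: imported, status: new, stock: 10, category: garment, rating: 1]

A rule that fits every label: origin is imported — true of each 'Positive' example, false of each 'Negative' one.

Positive, Negative, Positive, Negative, Positive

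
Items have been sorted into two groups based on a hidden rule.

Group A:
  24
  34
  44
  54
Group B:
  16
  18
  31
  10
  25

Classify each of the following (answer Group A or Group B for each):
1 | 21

The pattern is that an item is 'Group A' exactly when: ends in digit 4.
1: last digit 1 — does not fit, so Group B.
21: last digit 1 — does not fit, so Group B.

Group B, Group B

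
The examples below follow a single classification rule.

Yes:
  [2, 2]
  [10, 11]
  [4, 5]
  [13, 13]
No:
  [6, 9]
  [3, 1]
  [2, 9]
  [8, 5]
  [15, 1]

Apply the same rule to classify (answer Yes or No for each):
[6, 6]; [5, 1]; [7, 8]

Yes, No, Yes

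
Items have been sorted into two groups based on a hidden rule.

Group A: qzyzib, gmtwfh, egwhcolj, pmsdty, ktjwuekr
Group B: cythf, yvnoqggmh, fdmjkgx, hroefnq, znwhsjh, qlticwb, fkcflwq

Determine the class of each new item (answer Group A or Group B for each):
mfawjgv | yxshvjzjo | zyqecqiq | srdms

Group B, Group B, Group A, Group B

The rule appears to be: even length.
mfawjgv — length 7, hence Group B.
yxshvjzjo — length 9, hence Group B.
zyqecqiq — length 8, hence Group A.
srdms — length 5, hence Group B.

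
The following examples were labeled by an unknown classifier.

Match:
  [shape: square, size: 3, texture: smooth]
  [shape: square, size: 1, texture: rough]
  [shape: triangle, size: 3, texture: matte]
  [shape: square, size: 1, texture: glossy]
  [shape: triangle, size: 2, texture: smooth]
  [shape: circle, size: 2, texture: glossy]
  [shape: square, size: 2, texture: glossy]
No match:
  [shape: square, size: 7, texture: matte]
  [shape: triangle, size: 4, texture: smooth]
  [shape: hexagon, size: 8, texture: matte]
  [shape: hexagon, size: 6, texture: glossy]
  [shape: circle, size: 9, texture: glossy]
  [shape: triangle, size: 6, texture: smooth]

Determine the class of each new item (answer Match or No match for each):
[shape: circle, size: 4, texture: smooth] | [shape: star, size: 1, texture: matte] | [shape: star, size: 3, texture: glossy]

No match, Match, Match

Every 'Match' example satisfies: size ≤ 3. None of the 'No match' examples do.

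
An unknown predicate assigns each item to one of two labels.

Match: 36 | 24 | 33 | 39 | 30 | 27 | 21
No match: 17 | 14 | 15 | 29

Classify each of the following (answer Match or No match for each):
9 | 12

No match, No match

Every 'Match' example satisfies: multiple of 3 AND at least 17. None of the 'No match' examples do.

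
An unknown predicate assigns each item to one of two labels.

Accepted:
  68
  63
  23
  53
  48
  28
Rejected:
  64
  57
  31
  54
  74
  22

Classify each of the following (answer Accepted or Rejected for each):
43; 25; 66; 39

A rule that fits every label: ≡ 3 (mod 5) — true of each 'Accepted' example, false of each 'Rejected' one.
43: 43 mod 5 = 3, matches → Accepted. 25: 25 mod 5 = 0, does not pass → Rejected. 66: 66 mod 5 = 1, does not pass → Rejected. 39: 39 mod 5 = 4, does not pass → Rejected.

Accepted, Rejected, Rejected, Rejected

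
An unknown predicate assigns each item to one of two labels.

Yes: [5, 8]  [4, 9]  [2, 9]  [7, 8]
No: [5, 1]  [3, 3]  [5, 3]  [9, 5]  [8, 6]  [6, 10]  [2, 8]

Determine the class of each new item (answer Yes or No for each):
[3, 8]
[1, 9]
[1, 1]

Yes, No, No

A rule that fits every label: sum is odd — true of each 'Yes' example, false of each 'No' one.
Yes: [3, 8], since 3+8 = 11.
No: [1, 9], since 1+9 = 10.
No: [1, 1], since 1+1 = 2.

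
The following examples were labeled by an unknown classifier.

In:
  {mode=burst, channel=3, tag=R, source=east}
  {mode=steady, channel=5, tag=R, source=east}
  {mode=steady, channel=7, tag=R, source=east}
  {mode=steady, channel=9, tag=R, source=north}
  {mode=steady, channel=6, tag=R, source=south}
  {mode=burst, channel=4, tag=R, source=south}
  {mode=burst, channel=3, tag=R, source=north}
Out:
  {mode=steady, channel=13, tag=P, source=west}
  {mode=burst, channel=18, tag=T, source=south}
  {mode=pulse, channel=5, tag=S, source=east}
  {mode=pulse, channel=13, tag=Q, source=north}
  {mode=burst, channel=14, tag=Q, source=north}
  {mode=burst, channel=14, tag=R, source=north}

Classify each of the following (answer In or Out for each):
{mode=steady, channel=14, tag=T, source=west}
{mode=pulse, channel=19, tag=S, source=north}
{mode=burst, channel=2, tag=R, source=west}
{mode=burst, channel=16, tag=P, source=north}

The pattern is that an item is 'In' exactly when: tag is R AND channel ≤ 9.
Out: {mode=steady, channel=14, tag=T, source=west}, since tag is T, channel = 14.
Out: {mode=pulse, channel=19, tag=S, source=north}, since tag is S, channel = 19.
In: {mode=burst, channel=2, tag=R, source=west}, since tag is R, channel = 2.
Out: {mode=burst, channel=16, tag=P, source=north}, since tag is P, channel = 16.

Out, Out, In, Out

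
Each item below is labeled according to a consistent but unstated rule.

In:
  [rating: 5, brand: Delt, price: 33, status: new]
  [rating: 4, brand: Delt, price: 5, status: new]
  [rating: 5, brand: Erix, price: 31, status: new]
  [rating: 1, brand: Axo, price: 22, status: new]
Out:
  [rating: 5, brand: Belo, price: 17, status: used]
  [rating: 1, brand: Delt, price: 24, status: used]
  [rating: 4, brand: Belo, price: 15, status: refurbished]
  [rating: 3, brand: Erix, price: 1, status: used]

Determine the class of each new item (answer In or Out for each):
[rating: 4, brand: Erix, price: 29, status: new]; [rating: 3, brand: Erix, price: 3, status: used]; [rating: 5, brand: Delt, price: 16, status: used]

In, Out, Out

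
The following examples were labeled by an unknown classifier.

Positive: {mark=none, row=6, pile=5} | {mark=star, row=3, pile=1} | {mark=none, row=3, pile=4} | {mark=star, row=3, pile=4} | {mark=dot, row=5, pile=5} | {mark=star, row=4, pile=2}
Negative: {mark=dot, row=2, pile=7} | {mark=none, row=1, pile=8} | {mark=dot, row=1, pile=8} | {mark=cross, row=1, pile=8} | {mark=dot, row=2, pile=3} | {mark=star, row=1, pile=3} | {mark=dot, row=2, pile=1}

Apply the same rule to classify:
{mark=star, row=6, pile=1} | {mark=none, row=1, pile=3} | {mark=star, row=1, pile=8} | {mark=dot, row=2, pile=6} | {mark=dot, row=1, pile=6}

Positive, Negative, Negative, Negative, Negative

The common property of the 'Positive' items is: row ≥ 3. No 'Negative' item has it.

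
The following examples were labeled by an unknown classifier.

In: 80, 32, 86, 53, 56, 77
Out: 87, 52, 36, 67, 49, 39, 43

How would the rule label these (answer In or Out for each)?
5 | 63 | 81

In, Out, Out

Looking at the examples, the only property every 'In' case has and every 'Out' case lacks is: ≡ 2 (mod 3).
5: In (5 mod 3 = 2).
63: Out (63 mod 3 = 0).
81: Out (81 mod 3 = 0).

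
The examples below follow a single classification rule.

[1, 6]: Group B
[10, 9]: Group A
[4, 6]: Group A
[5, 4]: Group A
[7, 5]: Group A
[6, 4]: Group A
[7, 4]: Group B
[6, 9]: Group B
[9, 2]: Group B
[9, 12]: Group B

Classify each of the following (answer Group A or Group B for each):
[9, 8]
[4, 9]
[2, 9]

Group A, Group B, Group B

The distinguishing property — |first − second| ≤ 2 — holds for all the 'Group A' cases and none of the 'Group B' cases.
[9, 8] → |9−8| = 1 → Group A. [4, 9] → |4−9| = 5 → Group B. [2, 9] → |2−9| = 7 → Group B.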